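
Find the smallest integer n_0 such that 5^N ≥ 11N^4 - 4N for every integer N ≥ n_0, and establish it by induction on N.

n_0 = 6

At N = 5: 3125 < 6855, so the inequality fails and n_0 ≥ 6. We prove 5^N ≥ 11N^4 - 4N for all N ≥ 6.
For the base case N = 6: 5^N = 15625 and 11N^4 - 4N = 14232, so 15625 ≥ 14232.
Suppose the result is true for N = r, so 5^r ≥ 11r^4 - 4r.
Then 5^(r + 1) = 5·(5^r) ≥ 5·(11r^4 - 4r).
Also, for r ≥ 6 we have 5·(11r^4 - 4r) ≥ 11(r+1)^4 - 4(r+1), since 5·(11r^4 - 4r) − (11(r+1)^4 - 4(r+1)) = 44r^4 - 44r^3 - 66r^2 - 60r - 7, which is nonnegative for all r ≥ 6.
Combining, 5^(r + 1) ≥ 11(r+1)^4 - 4(r+1).
By induction, the statement is established for all N ≥ 6.
Hence the smallest such n_0 is 6.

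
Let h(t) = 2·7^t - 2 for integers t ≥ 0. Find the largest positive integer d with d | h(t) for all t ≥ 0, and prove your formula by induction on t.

d = 12

Computing the first values: h(0) = 0 and h(1) = 12; gcd(0, 12) = 12, so d ≤ 12.
We prove 12 | 2·7^t - 2 for all t ≥ 0 by induction on t.
For the base case t = 0: h(0) = 0 = 12·(0), so 12 | h(0).
Suppose the result is true for t = r, i.e. 12 | h(r). Then
h(r+1) = 2·7^(r+1) - 2 = 7·(2·7^r - 2) + 12 = 7·h(r) + 12. The first term is divisible by 12 by the inductive hypothesis, and 12 is divisible by 12. Hence 12 | h(r+1).
Hence, by induction on t, the claim holds for every t ≥ 0.
Therefore the largest such d is 12.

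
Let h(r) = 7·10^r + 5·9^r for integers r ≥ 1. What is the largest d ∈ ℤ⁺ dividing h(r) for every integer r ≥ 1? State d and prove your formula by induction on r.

d = 5

Computing the first values: h(1) = 115 and h(2) = 1105; gcd(115, 1105) = 5, so d ≤ 5.
We prove 5 | 7·10^r + 5·9^r for all r ≥ 1 by induction on r.
Base case (r = 1): h(1) = 115 = 5·(23), so 5 | h(1).
Inductive step: suppose the statement holds for some j ≥ 1, i.e. 5 | h(j). Then
h(j+1) − 10·h(j) = (7·10^(j+1) + 5·9^(j+1)) − 10·(7·10^j + 5·9^j) = (5)·9^j·(9 − 10) = (-5)·9^j. Since 5 | h(j) by the inductive hypothesis, 5 | 10·h(j); and 5 | -5 since -5 = 5·-1. Therefore 5 | h(j+1).
Hence, by induction on r, the claim holds for every r ≥ 1.
Therefore the largest such d is 5.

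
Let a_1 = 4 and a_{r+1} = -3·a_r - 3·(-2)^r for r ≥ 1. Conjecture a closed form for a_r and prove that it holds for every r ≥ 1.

Computing the first terms: a_1 = 4, a_2 = -6, a_3 = 6. This suggests a_r = -3(-2)^r - 2(-3)^(r - 1).
Base case (r = 1): the formula gives 4 = 4 = a_1.
Inductive step: suppose the statement holds for some m ≥ 1, so a_m = -3(-2)^m - 2(-3)^(m - 1).
Then a_{m+1} = -3·a_m - 3·(-2)^m = -3·(-3(-2)^m - 2(-3)^(m - 1)) - 3·(-2)^m = -3(-2)^(m + 1) - 2(-3)^m = -3(-2)^(m+1) - 2(-3)^((m+1) - 1),
which is the claimed formula at r = m+1.
By induction, the statement is established for all r ≥ 1.

a_r = -3(-2)^r - 2(-3)^(r - 1)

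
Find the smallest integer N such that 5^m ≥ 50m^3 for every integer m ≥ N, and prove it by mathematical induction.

N = 6

At m = 5: 3125 < 6250, so the inequality fails and N ≥ 6. We prove 5^m ≥ 50m^3 for all m ≥ 6.
Base case (m = 6): 5^m = 15625 and 50m^3 = 10800, so 15625 ≥ 10800.
Inductive step: assume the claim holds for m = r, so 5^r ≥ 50r^3.
Then 5^(r + 1) = 5·(5^r) ≥ 5·(50r^3).
Also, for r ≥ 6 we have 5·(50r^3) ≥ 50(r+1)^3, since 5 ≥ (1 + 1/r)^3 for all r ≥ 6.
Combining, 5^(r + 1) ≥ 50(r+1)^3.
By induction, the statement is established for all m ≥ 6.
Hence the smallest such N is 6.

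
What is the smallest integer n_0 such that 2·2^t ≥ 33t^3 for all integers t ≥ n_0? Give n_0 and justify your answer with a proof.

At t = 16: 131072 < 135168, so the inequality fails and n_0 ≥ 17. We prove 2·2^t ≥ 33t^3 for all t ≥ 17.
For the base case t = 17: 2·2^t = 262144 and 33t^3 = 162129, so 262144 ≥ 162129.
For the inductive step, assume it holds for an arbitrary j ≥ 17, so 2·2^j ≥ 33j^3.
Then 2·2^(j + 1) = 2·(2·2^j) ≥ 2·(33j^3).
Also, for j ≥ 17 we have 2·(33j^3) ≥ 33(j+1)^3, since 2 ≥ (1 + 1/j)^3 for all j ≥ 17.
Combining, 2·2^(j + 1) ≥ 33(j+1)^3.
By the principle of mathematical induction, the result holds for all t ≥ 17.
Hence the smallest such n_0 is 17.

n_0 = 17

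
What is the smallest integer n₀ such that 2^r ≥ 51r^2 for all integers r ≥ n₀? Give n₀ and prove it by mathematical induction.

n₀ = 14

At r = 13: 8192 < 8619, so the inequality fails and n₀ ≥ 14. We prove 2^r ≥ 51r^2 for all r ≥ 14.
Base case (r = 14): 2^r = 16384 and 51r^2 = 9996, so 16384 ≥ 9996.
Inductive step: assume the claim holds for r = k, so 2^k ≥ 51k^2.
Then 2^(k + 1) = 2·(2^k) ≥ 2·(51k^2).
Also, for k ≥ 14 we have 2·(51k^2) ≥ 51(k+1)^2, since 2 ≥ (1 + 1/k)^2 for all k ≥ 14.
Combining, 2^(k + 1) ≥ 51(k+1)^2.
This completes the induction.
Hence the smallest such n₀ is 14.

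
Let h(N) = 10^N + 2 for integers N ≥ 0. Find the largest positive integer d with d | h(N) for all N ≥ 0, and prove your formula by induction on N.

d = 3

Computing the first values: h(0) = 3 and h(1) = 12; gcd(3, 12) = 3, so d ≤ 3.
We prove 3 | 10^N + 2 for all N ≥ 0 by induction on N.
When N = 0: h(0) = 3 = 3·(1), so 3 | h(0).
For the inductive step, assume it holds for an arbitrary r ≥ 0, i.e. 3 | h(r). Then
h(r+1) = 10^(r+1) + 2 = 10·(10^r + 2) - 18 = 10·h(r) - 18. The first term is divisible by 3 by the inductive hypothesis, and -18 is divisible by 3. Hence 3 | h(r+1).
By induction, the statement is established for all N ≥ 0.
Therefore the largest such d is 3.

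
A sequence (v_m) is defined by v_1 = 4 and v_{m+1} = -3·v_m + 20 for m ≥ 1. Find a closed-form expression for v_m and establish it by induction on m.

Computing the first terms: v_1 = 4, v_2 = 8, v_3 = -4. This suggests v_m = -(-3)^(m - 1) + 5.
Base case (m = 1): the formula gives 4 = 4 = v_1.
For the inductive step, assume it holds for an arbitrary i ≥ 1, so v_i = -(-3)^(i - 1) + 5.
Then v_{i+1} = -3·v_i + 20 = -3·(-(-3)^(i - 1) + 5) + 20 = -(-3)^i + 5 = -(-3)^((i+1) - 1) + 5,
which is the claimed formula at m = i+1.
By the principle of mathematical induction, the result holds for all m ≥ 1.

v_m = -(-3)^(m - 1) + 5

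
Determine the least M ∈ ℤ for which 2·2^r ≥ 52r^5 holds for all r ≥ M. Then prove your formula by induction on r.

M = 29

At r = 28: 536870912 < 894939136, so the inequality fails and M ≥ 29. We prove 2·2^r ≥ 52r^5 for all r ≥ 29.
For the base case r = 29: 2·2^r = 1073741824 and 52r^5 = 1066579748, so 1073741824 ≥ 1066579748.
Inductive step: assume the claim holds for r = j, so 2·2^j ≥ 52j^5.
Then 2·2^(j + 1) = 2·(2·2^j) ≥ 2·(52j^5).
Also, for j ≥ 29 we have 2·(52j^5) ≥ 52(j+1)^5, since 2 ≥ (1 + 1/j)^5 for all j ≥ 29.
Combining, 2·2^(j + 1) ≥ 52(j+1)^5.
By induction, the statement is established for all r ≥ 29.
Hence the smallest such M is 29.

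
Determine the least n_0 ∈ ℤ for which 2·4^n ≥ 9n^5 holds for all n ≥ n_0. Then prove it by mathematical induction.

At n = 9: 524288 < 531441, so the inequality fails and n_0 ≥ 10. We prove 2·4^n ≥ 9n^5 for all n ≥ 10.
Base case (n = 10): 2·4^n = 2097152 and 9n^5 = 900000, so 2097152 ≥ 900000.
For the inductive step, assume it holds for an arbitrary j ≥ 10, so 2·4^j ≥ 9j^5.
Then 2·4^(j + 1) = 4·(2·4^j) ≥ 4·(9j^5).
Also, for j ≥ 10 we have 4·(9j^5) ≥ 9(j+1)^5, since 4 ≥ (1 + 1/j)^5 for all j ≥ 10.
Combining, 2·4^(j + 1) ≥ 9(j+1)^5.
By induction, the statement is established for all n ≥ 10.
Hence the smallest such n_0 is 10.

n_0 = 10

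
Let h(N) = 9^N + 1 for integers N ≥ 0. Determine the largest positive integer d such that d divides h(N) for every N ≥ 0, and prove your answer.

d = 2

Computing the first values: h(0) = 2 and h(1) = 10; gcd(2, 10) = 2, so d ≤ 2.
We prove 2 | 9^N + 1 for all N ≥ 0 by induction on N.
When N = 0: h(0) = 2 = 2·(1), so 2 | h(0).
Inductive step: assume the claim holds for N = r, i.e. 2 | h(r). Then
h(r+1) = 9^(r+1) + 1 = 9·(9^r + 1) - 8 = 9·h(r) - 8. The first term is divisible by 2 by the inductive hypothesis, and -8 is divisible by 2. Hence 2 | h(r+1).
Hence, by induction on N, the claim holds for every N ≥ 0.
Therefore the largest such d is 2.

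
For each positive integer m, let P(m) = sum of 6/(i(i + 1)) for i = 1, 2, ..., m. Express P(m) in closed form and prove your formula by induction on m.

We claim P(m) = 6m/(m + 1) for all m ≥ 1.
Base case (m = 1): P(1) = 3, and the closed form gives 3. They agree.
Suppose the result is true for m = i, so P(i) = 6i/(i + 1).
Then P(i+1) = P(i) + (6/((i + 1)(i + 2))) = (6i/(i + 1)) + (6/((i + 1)(i + 2))).
Simplifying, P(i+1) = 6(i + 1)/(i + 2) = 6(i+1)/((i+1) + 1),
which is the closed form with m = i+1.
By the principle of mathematical induction, the result holds for all m ≥ 1.

P(m) = 6m/(m + 1)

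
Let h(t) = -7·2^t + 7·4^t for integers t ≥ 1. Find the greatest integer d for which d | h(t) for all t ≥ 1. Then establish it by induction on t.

d = 14

Computing the first values: h(1) = 14 and h(2) = 84; gcd(14, 84) = 14, so d ≤ 14.
We prove 14 | -7·2^t + 7·4^t for all t ≥ 1 by induction on t.
For the base case t = 1: h(1) = 14 = 14·(1), so 14 | h(1).
Inductive step: suppose the statement holds for some j ≥ 1, i.e. 14 | h(j). Then
h(j+1) − 4·h(j) = (-7·2^(j+1) + 7·4^(j+1)) − 4·(-7·2^j + 7·4^j) = (-7)·2^j·(2 − 4) = (14)·2^j. Since 14 | h(j) by the inductive hypothesis, 14 | 4·h(j); and 14 | 14 since 14 = 14·1. Therefore 14 | h(j+1).
By the principle of mathematical induction, the result holds for all t ≥ 1.
Therefore the largest such d is 14.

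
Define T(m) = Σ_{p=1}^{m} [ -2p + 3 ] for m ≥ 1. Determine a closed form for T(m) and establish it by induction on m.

T(m) = -m(m - 2)

We claim T(m) = -m(m - 2) for all m ≥ 1.
Base step (m = 1): T(1) = 1, and the closed form gives 1. They agree.
Inductive step: suppose the statement holds for some p ≥ 1, so T(p) = p(-p + 2).
Then T(p+1) = T(p) + (-2p + 1) = (p(-p + 2)) + (-2p + 1).
Simplifying, T(p+1) = -(p - 1)(p + 1) = -(p+1)((p+1) - 2),
which is the closed form with m = p+1.
This completes the induction.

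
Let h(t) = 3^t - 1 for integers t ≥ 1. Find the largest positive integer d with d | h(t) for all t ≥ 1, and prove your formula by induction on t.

Computing the first values: h(1) = 2 and h(2) = 8; gcd(2, 8) = 2, so d ≤ 2.
We prove 2 | 3^t - 1 for all t ≥ 1 by induction on t.
For the base case t = 1: h(1) = 2 = 2·(1), so 2 | h(1).
Inductive step: assume the claim holds for t = p, i.e. 2 | h(p). Then
3^{p+1} − 1^{p+1} = 3·3^p − 1·1^p = 3·(3^p − 1^p) + (2)·1^p. The first term is divisible by 2 by the inductive hypothesis, and the second term (2)·1^p is divisible by 2 since 2 | 2. Hence 2 | h(p+1).
By induction, the statement is established for all t ≥ 1.
Therefore the largest such d is 2.

d = 2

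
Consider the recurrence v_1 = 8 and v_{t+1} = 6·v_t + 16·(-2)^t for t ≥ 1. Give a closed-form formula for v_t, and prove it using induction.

Computing the first terms: v_1 = 8, v_2 = 16, v_3 = 160. This suggests v_t = (-2)^(t + 1) + 4·6^(t - 1).
For the base case t = 1: the formula gives 8 = 8 = v_1.
For the inductive step, assume it holds for an arbitrary j ≥ 1, so v_j = (-2)^(j + 1) + 4·6^(j - 1).
Then v_{j+1} = 6·v_j + 16·(-2)^j = 6·((-2)^(j + 1) + 4·6^(j - 1)) + 16·(-2)^j = (-2)^(j + 2) + 4·6^j = (-2)^((j+1) + 1) + 4·6^((j+1) - 1),
which is the claimed formula at t = j+1.
By the principle of mathematical induction, the result holds for all t ≥ 1.

v_t = (-2)^(t + 1) + 4·6^(t - 1)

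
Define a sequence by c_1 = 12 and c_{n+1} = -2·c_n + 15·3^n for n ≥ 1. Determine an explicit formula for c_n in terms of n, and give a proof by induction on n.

c_n = 3(-2)^(n - 1) + 3^(n + 1)

Computing the first terms: c_1 = 12, c_2 = 21, c_3 = 93. This suggests c_n = 3(-2)^(n - 1) + 3^(n + 1).
Base case (n = 1): the formula gives 12 = 12 = c_1.
For the inductive step, assume it holds for an arbitrary j ≥ 1, so c_j = 3(-2)^(j - 1) + 3^(j + 1).
Then c_{j+1} = -2·c_j + 15·3^j = -2·(3(-2)^(j - 1) + 3^(j + 1)) + 15·3^j = 3(-2)^j + 3^(j + 2) = 3(-2)^((j+1) - 1) + 3^((j+1) + 1),
which is the claimed formula at n = j+1.
Hence, by induction on n, the claim holds for every n ≥ 1.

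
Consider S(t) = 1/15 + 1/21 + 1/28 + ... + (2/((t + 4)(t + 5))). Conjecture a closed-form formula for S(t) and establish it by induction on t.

We claim S(t) = 2t/(5(t + 5)) for all t ≥ 1.
When t = 1: S(1) = 1/15, and the closed form gives 1/15. They agree.
Inductive step: assume the claim holds for t = m, so S(m) = 2m/(5(m + 5)).
Then S(m+1) = S(m) + (2/((m + 5)(m + 6))) = (2m/(5(m + 5))) + (2/((m + 5)(m + 6))).
Simplifying, S(m+1) = 2(m + 1)/(5(m + 6)) = 2(m+1)/(5((m+1) + 5)),
which is the closed form with t = m+1.
By induction, the statement is established for all t ≥ 1.

S(t) = 2t/(5(t + 5))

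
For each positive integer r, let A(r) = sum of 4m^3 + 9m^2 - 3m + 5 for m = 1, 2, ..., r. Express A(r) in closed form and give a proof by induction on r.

We claim A(r) = r(r^3 + 5r^2 + 4r + 5) for all r ≥ 1.
For the base case r = 1: A(1) = 15, and the closed form gives 15. They agree.
Inductive step: assume the claim holds for r = m, so A(m) = m(m^3 + 5m^2 + 4m + 5).
Then A(m+1) = A(m) + (4m^3 + 21m^2 + 27m + 15) = (m(m^3 + 5m^2 + 4m + 5)) + (4m^3 + 21m^2 + 27m + 15).
Simplifying, A(m+1) = (m + 1)(m^3 + 8m^2 + 17m + 15) = (m+1)((m+1)^3 + 5(m+1)^2 + 4(m+1) + 5),
which is the closed form with r = m+1.
This completes the induction.

A(r) = r(r^3 + 5r^2 + 4r + 5)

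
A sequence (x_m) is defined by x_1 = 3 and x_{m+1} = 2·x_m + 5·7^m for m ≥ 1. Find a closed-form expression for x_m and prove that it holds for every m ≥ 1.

x_m = -2^(m + 1) + 7^m

Computing the first terms: x_1 = 3, x_2 = 41, x_3 = 327. This suggests x_m = -2^(m + 1) + 7^m.
When m = 1: the formula gives 3 = 3 = x_1.
Inductive step: suppose the statement holds for some r ≥ 1, so x_r = -2^(r + 1) + 7^r.
Then x_{r+1} = 2·x_r + 5·7^r = 2·(-2^(r + 1) + 7^r) + 5·7^r = -2^(r + 2) + 7^(r + 1) = -2^((r+1) + 1) + 7^(r+1),
which is the claimed formula at m = r+1.
Hence, by induction on m, the claim holds for every m ≥ 1.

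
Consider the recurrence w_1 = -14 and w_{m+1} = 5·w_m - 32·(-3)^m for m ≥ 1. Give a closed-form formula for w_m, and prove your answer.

w_m = 4(-3)^m - 2·5^(m - 1)

Computing the first terms: w_1 = -14, w_2 = 26, w_3 = -158. This suggests w_m = 4(-3)^m - 2·5^(m - 1).
For the base case m = 1: the formula gives -14 = -14 = w_1.
For the inductive step, assume it holds for an arbitrary j ≥ 1, so w_j = 4(-3)^j - 2·5^(j - 1).
Then w_{j+1} = 5·w_j - 32·(-3)^j = 5·(4(-3)^j - 2·5^(j - 1)) - 32·(-3)^j = 4(-3)^(j + 1) - 2·5^j = 4(-3)^(j+1) - 2·5^((j+1) - 1),
which is the claimed formula at m = j+1.
Hence, by induction on m, the claim holds for every m ≥ 1.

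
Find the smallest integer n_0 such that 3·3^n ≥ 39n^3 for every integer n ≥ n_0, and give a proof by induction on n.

n_0 = 9

At n = 8: 19683 < 19968, so the inequality fails and n_0 ≥ 9. We prove 3·3^n ≥ 39n^3 for all n ≥ 9.
Base step (n = 9): 3·3^n = 59049 and 39n^3 = 28431, so 59049 ≥ 28431.
Inductive step: assume the claim holds for n = r, so 3·3^r ≥ 39r^3.
Then 3·3^(r + 1) = 3·(3·3^r) ≥ 3·(39r^3).
Also, for r ≥ 9 we have 3·(39r^3) ≥ 39(r+1)^3, since 3 ≥ (1 + 1/r)^3 for all r ≥ 9.
Combining, 3·3^(r + 1) ≥ 39(r+1)^3.
By induction, the statement is established for all n ≥ 9.
Hence the smallest such n_0 is 9.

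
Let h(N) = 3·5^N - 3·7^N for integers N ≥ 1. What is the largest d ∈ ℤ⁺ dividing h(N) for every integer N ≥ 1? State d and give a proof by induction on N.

Computing the first values: h(1) = -6 and h(2) = -72; gcd(-6, -72) = 6, so d ≤ 6.
We prove 6 | 3·5^N - 3·7^N for all N ≥ 1 by induction on N.
For the base case N = 1: h(1) = -6 = 6·(-1), so 6 | h(1).
Inductive step: suppose the statement holds for some k ≥ 1, i.e. 6 | h(k). Then
h(k+1) − 7·h(k) = (3·5^(k+1) - 3·7^(k+1)) − 7·(3·5^k - 3·7^k) = (3)·5^k·(5 − 7) = (-6)·5^k. Since 6 | h(k) by the inductive hypothesis, 6 | 7·h(k); and 6 | -6 since -6 = 6·-1. Therefore 6 | h(k+1).
Hence, by induction on N, the claim holds for every N ≥ 1.
Therefore the largest such d is 6.

d = 6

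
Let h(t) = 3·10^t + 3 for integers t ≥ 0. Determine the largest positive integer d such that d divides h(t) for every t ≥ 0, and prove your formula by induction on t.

d = 3

Computing the first values: h(0) = 6 and h(1) = 33; gcd(6, 33) = 3, so d ≤ 3.
We prove 3 | 3·10^t + 3 for all t ≥ 0 by induction on t.
When t = 0: h(0) = 6 = 3·(2), so 3 | h(0).
Inductive step: assume the claim holds for t = m, i.e. 3 | h(m). Then
h(m+1) = 3·10^(m+1) + 3 = 10·(3·10^m + 3) - 27 = 10·h(m) - 27. The first term is divisible by 3 by the inductive hypothesis, and -27 is divisible by 3. Hence 3 | h(m+1).
This completes the induction.
Therefore the largest such d is 3.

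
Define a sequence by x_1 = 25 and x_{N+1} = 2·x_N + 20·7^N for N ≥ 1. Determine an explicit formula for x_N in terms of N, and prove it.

Computing the first terms: x_1 = 25, x_2 = 190, x_3 = 1360. This suggests x_N = -3·2^(N - 1) + 4·7^N.
For the base case N = 1: the formula gives 25 = 25 = x_1.
For the inductive step, assume it holds for an arbitrary p ≥ 1, so x_p = -3·2^(p - 1) + 4·7^p.
Then x_{p+1} = 2·x_p + 20·7^p = 2·(-3·2^(p - 1) + 4·7^p) + 20·7^p = -3·2^p + 4·7^(p + 1) = -3·2^((p+1) - 1) + 4·7^(p+1),
which is the claimed formula at N = p+1.
Hence, by induction on N, the claim holds for every N ≥ 1.

x_N = -3·2^(N - 1) + 4·7^N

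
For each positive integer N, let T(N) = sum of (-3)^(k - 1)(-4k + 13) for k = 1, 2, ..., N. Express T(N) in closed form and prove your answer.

We claim T(N) = (-3)^N(N - 3) + 3 for all N ≥ 1.
When N = 1: T(1) = 9, and the closed form gives 9. They agree.
For the inductive step, assume it holds for an arbitrary k ≥ 1, so T(k) = (-3)^k(k - 3) + 3.
Then T(k+1) = T(k) + ((-3)^k(-4k + 9)) = ((-3)^k(k - 3) + 3) + ((-3)^k(-4k + 9)).
Simplifying, T(k+1) = -3(-3)^k·k + 6(-3)^k + 3 = (-3)^(k+1)((k+1) - 3) + 3,
which is the closed form with N = k+1.
Hence, by induction on N, the claim holds for every N ≥ 1.

T(N) = (-3)^N(N - 3) + 3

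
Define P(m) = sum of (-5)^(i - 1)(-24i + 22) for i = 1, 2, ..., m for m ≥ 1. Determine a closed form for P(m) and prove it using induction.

We claim P(m) = (-5)^m(4m - 3) + 3 for all m ≥ 1.
Base step (m = 1): P(1) = -2, and the closed form gives -2. They agree.
Inductive step: assume the claim holds for m = i, so P(i) = (-5)^i(4i - 3) + 3.
Then P(i+1) = P(i) + ((-5)^i(-24i - 2)) = ((-5)^i(4i - 3) + 3) + ((-5)^i(-24i - 2)).
Simplifying, P(i+1) = -20(-5)^i·i - 5(-5)^i + 3 = (-5)^(i+1)(4(i+1) - 3) + 3,
which is the closed form with m = i+1.
By the principle of mathematical induction, the result holds for all m ≥ 1.

P(m) = (-5)^m(4m - 3) + 3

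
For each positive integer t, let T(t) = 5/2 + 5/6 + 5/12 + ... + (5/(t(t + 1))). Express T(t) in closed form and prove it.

T(t) = 5t/(t + 1)

We claim T(t) = 5t/(t + 1) for all t ≥ 1.
When t = 1: T(1) = 5/2, and the closed form gives 5/2. They agree.
Suppose the result is true for t = m, so T(m) = 5m/(m + 1).
Then T(m+1) = T(m) + (5/((m + 1)(m + 2))) = (5m/(m + 1)) + (5/((m + 1)(m + 2))).
Simplifying, T(m+1) = 5(m + 1)/(m + 2) = 5(m+1)/((m+1) + 1),
which is the closed form with t = m+1.
This completes the induction.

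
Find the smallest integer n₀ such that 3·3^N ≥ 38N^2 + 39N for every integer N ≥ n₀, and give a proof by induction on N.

n₀ = 6

At N = 5: 729 < 1145, so the inequality fails and n₀ ≥ 6. We prove 3·3^N ≥ 38N^2 + 39N for all N ≥ 6.
For the base case N = 6: 3·3^N = 2187 and 38N^2 + 39N = 1602, so 2187 ≥ 1602.
Inductive step: assume the claim holds for N = p, so 3·3^p ≥ 38p^2 + 39p.
Then 3·3^(p + 1) = 3·(3·3^p) ≥ 3·(38p^2 + 39p).
Also, for p ≥ 6 we have 3·(38p^2 + 39p) ≥ 38(p+1)^2 + 39(p+1), since 3·(38p^2 + 39p) − (38(p+1)^2 + 39(p+1)) = 76p^2 + 2p - 77, which is nonnegative for all p ≥ 6.
Combining, 3·3^(p + 1) ≥ 38(p+1)^2 + 39(p+1).
By induction, the statement is established for all N ≥ 6.
Hence the smallest such n₀ is 6.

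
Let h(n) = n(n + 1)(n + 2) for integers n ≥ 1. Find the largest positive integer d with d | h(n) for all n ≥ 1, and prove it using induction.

Computing the first values: h(1) = 6 and h(2) = 24; gcd(6, 24) = 6, so d ≤ 6.
We prove 6 | n(n + 1)(n + 2) for all n ≥ 1 by induction on n.
Base case (n = 1): h(1) = 6 = 6·(1), so 6 | h(1).
Inductive step: suppose the statement holds for some m ≥ 1, i.e. 6 | h(m). Then
h(m+1) − h(m) = (m+1)·(m+2)·(m+3) − m·(m+1)·(m+2) = (m+1)·(m+2)·[(m+3) − m] = 3·(m+1)·(m+2). The product of 2 consecutive integers is divisible by (2)! = 2, so h(m+1) − h(m) is divisible by 3·2 = 6. By the inductive hypothesis 6 | h(m), hence 6 | h(m+1).
By the principle of mathematical induction, the result holds for all n ≥ 1.
Therefore the largest such d is 6.

d = 6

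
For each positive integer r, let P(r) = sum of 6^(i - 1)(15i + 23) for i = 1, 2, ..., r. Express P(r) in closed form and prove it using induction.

We claim P(r) = 6^r(3r + 4) - 4 for all r ≥ 1.
Base step (r = 1): P(1) = 38, and the closed form gives 38. They agree.
Suppose the result is true for r = i, so P(i) = 6^i(3i + 4) - 4.
Then P(i+1) = P(i) + (6^i(15i + 38)) = (6^i(3i + 4) - 4) + (6^i(15i + 38)).
Simplifying, P(i+1) = 18·6^i·i + 42·6^i - 4 = 6^(i+1)(3(i+1) + 4) - 4,
which is the closed form with r = i+1.
By the principle of mathematical induction, the result holds for all r ≥ 1.

P(r) = 6^r(3r + 4) - 4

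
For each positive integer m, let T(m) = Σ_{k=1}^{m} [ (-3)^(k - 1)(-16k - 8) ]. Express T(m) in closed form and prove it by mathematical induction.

We claim T(m) = (-3)^m(4m + 3) - 3 for all m ≥ 1.
When m = 1: T(1) = -24, and the closed form gives -24. They agree.
Inductive step: assume the claim holds for m = k, so T(k) = (-3)^k(4k + 3) - 3.
Then T(k+1) = T(k) + ((-3)^k(-16k - 24)) = ((-3)^k(4k + 3) - 3) + ((-3)^k(-16k - 24)).
Simplifying, T(k+1) = -12(-3)^k·k - 21(-3)^k - 3 = (-3)^(k+1)(4(k+1) + 3) - 3,
which is the closed form with m = k+1.
By the principle of mathematical induction, the result holds for all m ≥ 1.

T(m) = (-3)^m(4m + 3) - 3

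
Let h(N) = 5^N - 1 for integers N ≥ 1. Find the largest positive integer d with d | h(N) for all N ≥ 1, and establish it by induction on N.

d = 4

Computing the first values: h(1) = 4 and h(2) = 24; gcd(4, 24) = 4, so d ≤ 4.
We prove 4 | 5^N - 1 for all N ≥ 1 by induction on N.
Base step (N = 1): h(1) = 4 = 4·(1), so 4 | h(1).
Inductive step: suppose the statement holds for some r ≥ 1, i.e. 4 | h(r). Then
5^{r+1} − 1^{r+1} = 5·5^r − 1·1^r = 5·(5^r − 1^r) + (4)·1^r. The first term is divisible by 4 by the inductive hypothesis, and the second term (4)·1^r is divisible by 4 since 4 | 4. Hence 4 | h(r+1).
Hence, by induction on N, the claim holds for every N ≥ 1.
Therefore the largest such d is 4.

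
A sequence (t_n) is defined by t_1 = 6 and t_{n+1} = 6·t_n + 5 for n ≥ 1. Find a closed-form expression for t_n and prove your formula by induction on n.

t_n = 7·6^(n - 1) - 1

Computing the first terms: t_1 = 6, t_2 = 41, t_3 = 251. This suggests t_n = 7·6^(n - 1) - 1.
Base step (n = 1): the formula gives 6 = 6 = t_1.
Inductive step: suppose the statement holds for some m ≥ 1, so t_m = 7·6^(m - 1) - 1.
Then t_{m+1} = 6·t_m + 5 = 6·(7·6^(m - 1) - 1) + 5 = 7·6^m - 1 = 7·6^((m+1) - 1) - 1,
which is the claimed formula at n = m+1.
This completes the induction.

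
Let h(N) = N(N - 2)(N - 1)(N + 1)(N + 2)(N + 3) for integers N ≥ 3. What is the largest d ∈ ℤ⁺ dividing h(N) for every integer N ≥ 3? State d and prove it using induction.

d = 720

Computing the first values: h(3) = 720 and h(4) = 5040; gcd(720, 5040) = 720, so d ≤ 720.
We prove 720 | N(N - 2)(N - 1)(N + 1)(N + 2)(N + 3) for all N ≥ 3 by induction on N.
Base case (N = 3): h(3) = 720 = 720·(1), so 720 | h(3).
Inductive step: suppose the statement holds for some m ≥ 3, i.e. 720 | h(m). Then
h(m+1) − h(m) = (m-1)·m·(m+1)·(m+2)·(m+3)·(m+4) − (m-2)·(m-1)·m·(m+1)·(m+2)·(m+3) = (m-1)·m·(m+1)·(m+2)·(m+3)·[(m+4) − (m-2)] = 6·(m-1)·m·(m+1)·(m+2)·(m+3). The product of 5 consecutive integers is divisible by (5)! = 120, so h(m+1) − h(m) is divisible by 6·120 = 720. By the inductive hypothesis 720 | h(m), hence 720 | h(m+1).
This completes the induction.
Therefore the largest such d is 720.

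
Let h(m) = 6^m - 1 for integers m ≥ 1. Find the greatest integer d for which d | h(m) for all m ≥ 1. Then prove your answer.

d = 5

Computing the first values: h(1) = 5 and h(2) = 35; gcd(5, 35) = 5, so d ≤ 5.
We prove 5 | 6^m - 1 for all m ≥ 1 by induction on m.
Base step (m = 1): h(1) = 5 = 5·(1), so 5 | h(1).
Inductive step: assume the claim holds for m = j, i.e. 5 | h(j). Then
6^{j+1} − 1^{j+1} = 6·6^j − 1·1^j = 6·(6^j − 1^j) + (5)·1^j. The first term is divisible by 5 by the inductive hypothesis, and the second term (5)·1^j is divisible by 5 since 5 | 5. Hence 5 | h(j+1).
This completes the induction.
Therefore the largest such d is 5.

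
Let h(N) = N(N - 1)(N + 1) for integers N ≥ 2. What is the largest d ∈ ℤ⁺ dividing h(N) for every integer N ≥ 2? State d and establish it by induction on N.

d = 6

Computing the first values: h(2) = 6 and h(3) = 24; gcd(6, 24) = 6, so d ≤ 6.
We prove 6 | N(N - 1)(N + 1) for all N ≥ 2 by induction on N.
When N = 2: h(2) = 6 = 6·(1), so 6 | h(2).
Inductive step: assume the claim holds for N = j, i.e. 6 | h(j). Then
h(j+1) − h(j) = j·(j+1)·(j+2) − (j-1)·j·(j+1) = j·(j+1)·[(j+2) − (j-1)] = 3·j·(j+1). The product of 2 consecutive integers is divisible by (2)! = 2, so h(j+1) − h(j) is divisible by 3·2 = 6. By the inductive hypothesis 6 | h(j), hence 6 | h(j+1).
By induction, the statement is established for all N ≥ 2.
Therefore the largest such d is 6.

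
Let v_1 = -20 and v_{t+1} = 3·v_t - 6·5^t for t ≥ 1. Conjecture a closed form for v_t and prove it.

v_t = -5·3^(t - 1) - 3·5^t

Computing the first terms: v_1 = -20, v_2 = -90, v_3 = -420. This suggests v_t = -5·3^(t - 1) - 3·5^t.
Base step (t = 1): the formula gives -20 = -20 = v_1.
Inductive step: suppose the statement holds for some r ≥ 1, so v_r = -5·3^(r - 1) - 3·5^r.
Then v_{r+1} = 3·v_r - 6·5^r = 3·(-5·3^(r - 1) - 3·5^r) - 6·5^r = -5·3^r - 3·5^(r + 1) = -5·3^((r+1) - 1) - 3·5^(r+1),
which is the claimed formula at t = r+1.
This completes the induction.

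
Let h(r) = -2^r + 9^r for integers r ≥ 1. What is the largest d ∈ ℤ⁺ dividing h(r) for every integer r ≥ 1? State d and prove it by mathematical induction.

d = 7

Computing the first values: h(1) = 7 and h(2) = 77; gcd(7, 77) = 7, so d ≤ 7.
We prove 7 | -2^r + 9^r for all r ≥ 1 by induction on r.
For the base case r = 1: h(1) = 7 = 7·(1), so 7 | h(1).
Suppose the result is true for r = p, i.e. 7 | h(p). Then
9^{p+1} − 2^{p+1} = 9·9^p − 2·2^p = 9·(9^p − 2^p) + (7)·2^p. The first term is divisible by 7 by the inductive hypothesis, and the second term (7)·2^p is divisible by 7 since 7 | 7. Hence 7 | h(p+1).
By induction, the statement is established for all r ≥ 1.
Therefore the largest such d is 7.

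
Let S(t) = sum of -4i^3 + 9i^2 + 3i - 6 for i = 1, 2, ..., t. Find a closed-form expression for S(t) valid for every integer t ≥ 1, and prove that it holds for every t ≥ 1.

S(t) = -t(t^3 - t^2 - 5t + 3)

We claim S(t) = -t(t^3 - t^2 - 5t + 3) for all t ≥ 1.
Base case (t = 1): S(1) = 2, and the closed form gives 2. They agree.
Suppose the result is true for t = i, so S(i) = i(-i^3 + i^2 + 5i - 3).
Then S(i+1) = S(i) + (-4i^3 - 3i^2 + 9i + 2) = (i(-i^3 + i^2 + 5i - 3)) + (-4i^3 - 3i^2 + 9i + 2).
Simplifying, S(i+1) = -(i + 1)(i^3 + 2i^2 - 4i - 2) = -(i+1)((i+1)^3 - (i+1)^2 - 5(i+1) + 3),
which is the closed form with t = i+1.
By the principle of mathematical induction, the result holds for all t ≥ 1.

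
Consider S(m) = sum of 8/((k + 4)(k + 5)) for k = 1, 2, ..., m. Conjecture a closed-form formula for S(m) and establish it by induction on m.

We claim S(m) = 8m/(5(m + 5)) for all m ≥ 1.
When m = 1: S(1) = 4/15, and the closed form gives 4/15. They agree.
Inductive step: assume the claim holds for m = k, so S(k) = 8k/(5(k + 5)).
Then S(k+1) = S(k) + (8/((k + 5)(k + 6))) = (8k/(5(k + 5))) + (8/((k + 5)(k + 6))).
Simplifying, S(k+1) = 8(k + 1)/(5(k + 6)) = 8(k+1)/(5((k+1) + 5)),
which is the closed form with m = k+1.
By induction, the statement is established for all m ≥ 1.

S(m) = 8m/(5(m + 5))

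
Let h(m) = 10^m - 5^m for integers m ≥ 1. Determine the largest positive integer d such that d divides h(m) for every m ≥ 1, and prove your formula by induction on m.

Computing the first values: h(1) = 5 and h(2) = 75; gcd(5, 75) = 5, so d ≤ 5.
We prove 5 | 10^m - 5^m for all m ≥ 1 by induction on m.
Base step (m = 1): h(1) = 5 = 5·(1), so 5 | h(1).
Inductive step: assume the claim holds for m = p, i.e. 5 | h(p). Then
10^{p+1} − 5^{p+1} = 10·10^p − 5·5^p = 10·(10^p − 5^p) + (5)·5^p. The first term is divisible by 5 by the inductive hypothesis, and the second term (5)·5^p is divisible by 5 since 5 | 5. Hence 5 | h(p+1).
This completes the induction.
Therefore the largest such d is 5.

d = 5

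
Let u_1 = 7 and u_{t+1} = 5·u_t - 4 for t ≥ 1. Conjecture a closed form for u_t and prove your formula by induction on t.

Computing the first terms: u_1 = 7, u_2 = 31, u_3 = 151. This suggests u_t = 6·5^(t - 1) + 1.
Base case (t = 1): the formula gives 7 = 7 = u_1.
For the inductive step, assume it holds for an arbitrary m ≥ 1, so u_m = 6·5^(m - 1) + 1.
Then u_{m+1} = 5·u_m - 4 = 5·(6·5^(m - 1) + 1) - 4 = 6·5^m + 1 = 6·5^((m+1) - 1) + 1,
which is the claimed formula at t = m+1.
Hence, by induction on t, the claim holds for every t ≥ 1.

u_t = 6·5^(t - 1) + 1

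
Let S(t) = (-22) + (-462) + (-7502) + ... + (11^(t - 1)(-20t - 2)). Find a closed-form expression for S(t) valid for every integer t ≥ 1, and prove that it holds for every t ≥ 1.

S(t) = -2·11^t·t

We claim S(t) = -2·11^t·t for all t ≥ 1.
Base step (t = 1): S(1) = -22, and the closed form gives -22. They agree.
Inductive step: assume the claim holds for t = r, so S(r) = -2·11^r·r.
Then S(r+1) = S(r) + (11^r(-20r - 22)) = (-2·11^r·r) + (11^r(-20r - 22)).
Simplifying, S(r+1) = 22·11^r(-r - 1) = -2·11^(r+1)·(r+1),
which is the closed form with t = r+1.
This completes the induction.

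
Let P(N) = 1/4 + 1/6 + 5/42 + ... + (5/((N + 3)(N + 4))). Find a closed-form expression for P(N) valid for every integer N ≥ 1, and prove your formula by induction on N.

P(N) = 5N/(4(N + 4))

We claim P(N) = 5N/(4(N + 4)) for all N ≥ 1.
When N = 1: P(1) = 1/4, and the closed form gives 1/4. They agree.
Suppose the result is true for N = m, so P(m) = 5m/(4(m + 4)).
Then P(m+1) = P(m) + (5/((m + 4)(m + 5))) = (5m/(4(m + 4))) + (5/((m + 4)(m + 5))).
Simplifying, P(m+1) = 5(m + 1)/(4(m + 5)) = 5(m+1)/(4((m+1) + 4)),
which is the closed form with N = m+1.
By the principle of mathematical induction, the result holds for all N ≥ 1.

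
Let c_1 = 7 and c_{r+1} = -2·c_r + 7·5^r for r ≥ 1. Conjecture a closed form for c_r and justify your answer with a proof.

Computing the first terms: c_1 = 7, c_2 = 21, c_3 = 133. This suggests c_r = -(-2)^r + 5^r.
Base step (r = 1): the formula gives 7 = 7 = c_1.
For the inductive step, assume it holds for an arbitrary m ≥ 1, so c_m = -(-2)^m + 5^m.
Then c_{m+1} = -2·c_m + 7·5^m = -2·(-(-2)^m + 5^m) + 7·5^m = -(-2)^(m + 1) + 5^(m + 1),
which is the claimed formula at r = m+1.
By induction, the statement is established for all r ≥ 1.

c_r = -(-2)^r + 5^r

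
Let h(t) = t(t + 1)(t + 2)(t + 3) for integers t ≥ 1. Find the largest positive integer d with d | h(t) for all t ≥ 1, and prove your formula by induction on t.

d = 24

Computing the first values: h(1) = 24 and h(2) = 120; gcd(24, 120) = 24, so d ≤ 24.
We prove 24 | t(t + 1)(t + 2)(t + 3) for all t ≥ 1 by induction on t.
Base step (t = 1): h(1) = 24 = 24·(1), so 24 | h(1).
Inductive step: suppose the statement holds for some i ≥ 1, i.e. 24 | h(i). Then
h(i+1) − h(i) = (i+1)·(i+2)·(i+3)·(i+4) − i·(i+1)·(i+2)·(i+3) = (i+1)·(i+2)·(i+3)·[(i+4) − i] = 4·(i+1)·(i+2)·(i+3). The product of 3 consecutive integers is divisible by (3)! = 6, so h(i+1) − h(i) is divisible by 4·6 = 24. By the inductive hypothesis 24 | h(i), hence 24 | h(i+1).
This completes the induction.
Therefore the largest such d is 24.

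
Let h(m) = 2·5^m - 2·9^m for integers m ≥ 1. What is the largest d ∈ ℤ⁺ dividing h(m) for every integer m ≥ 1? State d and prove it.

d = 8

Computing the first values: h(1) = -8 and h(2) = -112; gcd(-8, -112) = 8, so d ≤ 8.
We prove 8 | 2·5^m - 2·9^m for all m ≥ 1 by induction on m.
For the base case m = 1: h(1) = -8 = 8·(-1), so 8 | h(1).
Inductive step: assume the claim holds for m = j, i.e. 8 | h(j). Then
h(j+1) − 9·h(j) = (2·5^(j+1) - 2·9^(j+1)) − 9·(2·5^j - 2·9^j) = (2)·5^j·(5 − 9) = (-8)·5^j. Since 8 | h(j) by the inductive hypothesis, 8 | 9·h(j); and 8 | -8 since -8 = 8·-1. Therefore 8 | h(j+1).
Hence, by induction on m, the claim holds for every m ≥ 1.
Therefore the largest such d is 8.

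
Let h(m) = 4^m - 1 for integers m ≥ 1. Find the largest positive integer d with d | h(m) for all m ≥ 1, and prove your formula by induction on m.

Computing the first values: h(1) = 3 and h(2) = 15; gcd(3, 15) = 3, so d ≤ 3.
We prove 3 | 4^m - 1 for all m ≥ 1 by induction on m.
Base step (m = 1): h(1) = 3 = 3·(1), so 3 | h(1).
Inductive step: suppose the statement holds for some r ≥ 1, i.e. 3 | h(r). Then
4^{r+1} − 1^{r+1} = 4·4^r − 1·1^r = 4·(4^r − 1^r) + (3)·1^r. The first term is divisible by 3 by the inductive hypothesis, and the second term (3)·1^r is divisible by 3 since 3 | 3. Hence 3 | h(r+1).
This completes the induction.
Therefore the largest such d is 3.

d = 3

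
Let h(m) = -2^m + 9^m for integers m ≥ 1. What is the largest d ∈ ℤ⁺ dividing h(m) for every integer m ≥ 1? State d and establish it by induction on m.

Computing the first values: h(1) = 7 and h(2) = 77; gcd(7, 77) = 7, so d ≤ 7.
We prove 7 | -2^m + 9^m for all m ≥ 1 by induction on m.
When m = 1: h(1) = 7 = 7·(1), so 7 | h(1).
Suppose the result is true for m = j, i.e. 7 | h(j). Then
9^{j+1} − 2^{j+1} = 9·9^j − 2·2^j = 9·(9^j − 2^j) + (7)·2^j. The first term is divisible by 7 by the inductive hypothesis, and the second term (7)·2^j is divisible by 7 since 7 | 7. Hence 7 | h(j+1).
By induction, the statement is established for all m ≥ 1.
Therefore the largest such d is 7.

d = 7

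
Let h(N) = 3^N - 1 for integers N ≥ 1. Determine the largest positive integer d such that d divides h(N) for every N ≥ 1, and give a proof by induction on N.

Computing the first values: h(1) = 2 and h(2) = 8; gcd(2, 8) = 2, so d ≤ 2.
We prove 2 | 3^N - 1 for all N ≥ 1 by induction on N.
When N = 1: h(1) = 2 = 2·(1), so 2 | h(1).
Inductive step: suppose the statement holds for some k ≥ 1, i.e. 2 | h(k). Then
3^{k+1} − 1^{k+1} = 3·3^k − 1·1^k = 3·(3^k − 1^k) + (2)·1^k. The first term is divisible by 2 by the inductive hypothesis, and the second term (2)·1^k is divisible by 2 since 2 | 2. Hence 2 | h(k+1).
By induction, the statement is established for all N ≥ 1.
Therefore the largest such d is 2.

d = 2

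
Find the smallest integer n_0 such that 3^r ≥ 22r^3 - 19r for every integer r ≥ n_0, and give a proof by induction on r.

n_0 = 9

At r = 8: 6561 < 11112, so the inequality fails and n_0 ≥ 9. We prove 3^r ≥ 22r^3 - 19r for all r ≥ 9.
For the base case r = 9: 3^r = 19683 and 22r^3 - 19r = 15867, so 19683 ≥ 15867.
For the inductive step, assume it holds for an arbitrary p ≥ 9, so 3^p ≥ 22p^3 - 19p.
Then 3^(p + 1) = 3·(3^p) ≥ 3·(22p^3 - 19p).
Also, for p ≥ 9 we have 3·(22p^3 - 19p) ≥ 22(p+1)^3 - 19(p+1), since 3·(22p^3 - 19p) − (22(p+1)^3 - 19(p+1)) = 44p^3 - 66p^2 - 104p - 3, which is nonnegative for all p ≥ 9.
Combining, 3^(p + 1) ≥ 22(p+1)^3 - 19(p+1).
By the principle of mathematical induction, the result holds for all r ≥ 9.
Hence the smallest such n_0 is 9.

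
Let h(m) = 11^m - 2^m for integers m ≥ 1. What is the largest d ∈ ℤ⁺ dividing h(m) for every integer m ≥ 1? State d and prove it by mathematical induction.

Computing the first values: h(1) = 9 and h(2) = 117; gcd(9, 117) = 9, so d ≤ 9.
We prove 9 | 11^m - 2^m for all m ≥ 1 by induction on m.
Base step (m = 1): h(1) = 9 = 9·(1), so 9 | h(1).
Suppose the result is true for m = i, i.e. 9 | h(i). Then
11^{i+1} − 2^{i+1} = 11·11^i − 2·2^i = 11·(11^i − 2^i) + (9)·2^i. The first term is divisible by 9 by the inductive hypothesis, and the second term (9)·2^i is divisible by 9 since 9 | 9. Hence 9 | h(i+1).
By induction, the statement is established for all m ≥ 1.
Therefore the largest such d is 9.

d = 9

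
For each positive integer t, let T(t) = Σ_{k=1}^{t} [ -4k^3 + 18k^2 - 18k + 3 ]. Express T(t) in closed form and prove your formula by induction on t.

We claim T(t) = -t(t^3 - 4t^2 + t + 3) for all t ≥ 1.
For the base case t = 1: T(1) = -1, and the closed form gives -1. They agree.
For the inductive step, assume it holds for an arbitrary k ≥ 1, so T(k) = k(-k^3 + 4k^2 - k - 3).
Then T(k+1) = T(k) + (-4k^3 + 6k^2 + 6k - 1) = (k(-k^3 + 4k^2 - k - 3)) + (-4k^3 + 6k^2 + 6k - 1).
Simplifying, T(k+1) = -(k + 1)(k^3 - k^2 - 4k + 1) = -(k+1)((k+1)^3 - 4(k+1)^2 + (k+1) + 3),
which is the closed form with t = k+1.
By the principle of mathematical induction, the result holds for all t ≥ 1.

T(t) = -t(t^3 - 4t^2 + t + 3)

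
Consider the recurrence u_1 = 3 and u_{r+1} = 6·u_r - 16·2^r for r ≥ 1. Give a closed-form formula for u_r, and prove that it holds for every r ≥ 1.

u_r = 2^(r + 2) - 5·6^(r - 1)

Computing the first terms: u_1 = 3, u_2 = -14, u_3 = -148. This suggests u_r = 2^(r + 2) - 5·6^(r - 1).
For the base case r = 1: the formula gives 3 = 3 = u_1.
For the inductive step, assume it holds for an arbitrary j ≥ 1, so u_j = 2^(j + 2) - 5·6^(j - 1).
Then u_{j+1} = 6·u_j - 16·2^j = 6·(2^(j + 2) - 5·6^(j - 1)) - 16·2^j = 2^(j + 3) - 5·6^j = 2^((j+1) + 2) - 5·6^((j+1) - 1),
which is the claimed formula at r = j+1.
By induction, the statement is established for all r ≥ 1.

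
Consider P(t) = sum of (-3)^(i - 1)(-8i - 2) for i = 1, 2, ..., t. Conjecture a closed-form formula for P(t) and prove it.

We claim P(t) = (-3)^t(2t + 1) - 1 for all t ≥ 1.
When t = 1: P(1) = -10, and the closed form gives -10. They agree.
Suppose the result is true for t = i, so P(i) = (-3)^i(2i + 1) - 1.
Then P(i+1) = P(i) + ((-3)^i(-8i - 10)) = ((-3)^i(2i + 1) - 1) + ((-3)^i(-8i - 10)).
Simplifying, P(i+1) = -6(-3)^i·i - 9(-3)^i - 1 = (-3)^(i+1)(2(i+1) + 1) - 1,
which is the closed form with t = i+1.
This completes the induction.

P(t) = (-3)^t(2t + 1) - 1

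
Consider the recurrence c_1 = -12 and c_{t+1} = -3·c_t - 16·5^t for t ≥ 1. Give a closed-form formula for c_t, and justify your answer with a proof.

c_t = -2(-3)^(t - 1) - 2·5^t

Computing the first terms: c_1 = -12, c_2 = -44, c_3 = -268. This suggests c_t = -2(-3)^(t - 1) - 2·5^t.
For the base case t = 1: the formula gives -12 = -12 = c_1.
Inductive step: assume the claim holds for t = p, so c_p = -2(-3)^(p - 1) - 2·5^p.
Then c_{p+1} = -3·c_p - 16·5^p = -3·(-2(-3)^(p - 1) - 2·5^p) - 16·5^p = -2(-3)^p - 2·5^(p + 1) = -2(-3)^((p+1) - 1) - 2·5^(p+1),
which is the claimed formula at t = p+1.
By induction, the statement is established for all t ≥ 1.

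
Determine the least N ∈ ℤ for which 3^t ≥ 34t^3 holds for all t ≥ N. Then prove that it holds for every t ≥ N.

N = 10

At t = 9: 19683 < 24786, so the inequality fails and N ≥ 10. We prove 3^t ≥ 34t^3 for all t ≥ 10.
Base step (t = 10): 3^t = 59049 and 34t^3 = 34000, so 59049 ≥ 34000.
Inductive step: assume the claim holds for t = i, so 3^i ≥ 34i^3.
Then 3^(i + 1) = 3·(3^i) ≥ 3·(34i^3).
Also, for i ≥ 10 we have 3·(34i^3) ≥ 34(i+1)^3, since 3 ≥ (1 + 1/i)^3 for all i ≥ 10.
Combining, 3^(i + 1) ≥ 34(i+1)^3.
By induction, the statement is established for all t ≥ 10.
Hence the smallest such N is 10.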